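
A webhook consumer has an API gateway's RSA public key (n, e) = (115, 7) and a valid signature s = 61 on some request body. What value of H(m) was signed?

11

s^2 ≡ 61^2 = 3721 ≡ 41
s^4 ≡ 41^2 = 1681 ≡ 71
7 = 4 + 2 + 1, so s^7 ≡ 71·41·61 ≡ 11 (mod 115)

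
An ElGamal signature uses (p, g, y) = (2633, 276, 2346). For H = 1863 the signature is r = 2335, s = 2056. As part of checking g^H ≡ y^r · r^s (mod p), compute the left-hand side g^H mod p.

1942

Squares mod 2633: 276^1≡276, 276^2≡2452, 276^4≡1165, 276^8≡1230, 276^16≡1558, 276^32≡2371, 276^64≡186, 276^128≡367, 276^256≡406, 276^512≡1590, 276^1024≡420
1863 = 1024 + 512 + 256 + 64 + 4 + 2 + 1, so 276^1863 ≡ 420·1590·406·186·1165·2452·276 ≡ 1942 (mod 2633)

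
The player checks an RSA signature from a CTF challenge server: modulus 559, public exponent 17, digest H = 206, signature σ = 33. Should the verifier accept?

Squares mod 559: σ^1≡33, σ^2≡530, σ^4≡282, σ^8≡146, σ^16≡74
17 = 16 + 1, so σ^17 ≡ 74·33 ≡ 206 (mod 559)
206 = H, so the signature checks out.

accept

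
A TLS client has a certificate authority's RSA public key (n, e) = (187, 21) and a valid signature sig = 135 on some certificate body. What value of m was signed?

135

Squares mod 187: sig^1≡135, sig^2≡86, sig^4≡103, sig^8≡137, sig^16≡69
21 = 16 + 4 + 1, so sig^21 ≡ 69·103·135 ≡ 135 (mod 187)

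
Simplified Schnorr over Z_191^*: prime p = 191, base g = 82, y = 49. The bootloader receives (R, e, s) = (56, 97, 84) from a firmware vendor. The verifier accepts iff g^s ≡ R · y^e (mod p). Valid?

g^s mod p:
82^2 = 6724 ≡ 39
82^4 ≡ 39^2 = 1521 ≡ 184
82^8 ≡ 184^2 = 33856 ≡ 49
82^16 ≡ 49^2 = 2401 ≡ 109
82^32 ≡ 109^2 = 11881 ≡ 39
82^64 ≡ 39^2 = 1521 ≡ 184
84 = 64 + 16 + 4, so 82^84 ≡ 184·109·184 ≡ 184 (mod 191)
R · y^e mod p:
49^2 = 2401 ≡ 109
49^4 ≡ 109^2 = 11881 ≡ 39
49^8 ≡ 39^2 = 1521 ≡ 184
49^16 ≡ 184^2 = 33856 ≡ 49
49^32 ≡ 49^2 = 2401 ≡ 109
49^64 ≡ 109^2 = 11881 ≡ 39
97 = 64 + 32 + 1, so 49^97 ≡ 39·109·49 ≡ 109 (mod 191)
56·109 = 6104 ≡ 183 (mod 191)
184 ≠ 183; the check fails.

no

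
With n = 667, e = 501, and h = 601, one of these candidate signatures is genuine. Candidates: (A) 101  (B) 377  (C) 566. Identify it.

Candidate A: Squares mod 667: 101^1≡101, 101^2≡196, 101^4≡397, 101^8≡197, 101^16≡123, 101^32≡455, 101^64≡255, 101^128≡326, 101^256≡223; 501 = 256 + 128 + 64 + 32 + 16 + 4 + 1, so 101^501 ≡ 223·326·255·455·123·397·101 ≡ 601 (mod 667)
  → matches h = 601
Candidate B: Squares mod 667: 377^1≡377, 377^2≡58, 377^4≡29, 377^8≡174, 377^16≡261, 377^32≡87, 377^64≡232, 377^128≡464, 377^256≡522; 501 = 256 + 128 + 64 + 32 + 16 + 4 + 1, so 377^501 ≡ 522·464·232·87·261·29·377 ≡ 348 (mod 667)
Candidate C: Squares mod 667: 566^1≡566, 566^2≡196, 566^4≡397, 566^8≡197, 566^16≡123, 566^32≡455, 566^64≡255, 566^128≡326, 566^256≡223; 501 = 256 + 128 + 64 + 32 + 16 + 4 + 1, so 566^501 ≡ 223·326·255·455·123·397·566 ≡ 66 (mod 667)

A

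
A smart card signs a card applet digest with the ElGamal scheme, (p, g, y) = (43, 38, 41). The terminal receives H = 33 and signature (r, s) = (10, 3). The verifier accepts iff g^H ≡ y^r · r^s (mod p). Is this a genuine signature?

genuine

Left side g^H mod p:
38^33 mod 43 = 41
Right side y^r · r^s mod p:
41^10 mod 43 = 35
10^3 mod 43 = 11
35·11 = 385 ≡ 41 (mod 43)
41 ≡ 41 (mod 43), so the signature is genuine.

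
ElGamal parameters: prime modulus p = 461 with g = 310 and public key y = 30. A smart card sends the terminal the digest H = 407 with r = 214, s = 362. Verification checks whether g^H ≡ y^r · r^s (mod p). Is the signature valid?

invalid

Left side g^H mod p:
310^2 = 96100 ≡ 212
310^4 ≡ 212^2 = 44944 ≡ 227
310^8 ≡ 227^2 = 51529 ≡ 358
310^16 ≡ 358^2 = 128164 ≡ 6
310^32 ≡ 6^2 = 36
310^64 ≡ 36^2 = 1296 ≡ 374
310^128 ≡ 374^2 = 139876 ≡ 193
310^256 ≡ 193^2 = 37249 ≡ 369
407 = 256 + 128 + 16 + 4 + 2 + 1, so 310^407 ≡ 369·193·6·227·212·310 ≡ 67 (mod 461)
Right side y^r · r^s mod p:
30^2 = 900 ≡ 439
30^4 ≡ 439^2 = 192721 ≡ 23
30^8 ≡ 23^2 = 529 ≡ 68
30^16 ≡ 68^2 = 4624 ≡ 14
30^32 ≡ 14^2 = 196
30^64 ≡ 196^2 = 38416 ≡ 153
30^128 ≡ 153^2 = 23409 ≡ 359
214 = 128 + 64 + 16 + 4 + 2, so 30^214 ≡ 359·153·14·23·439 ≡ 33 (mod 461)
214^2 = 45796 ≡ 157
214^4 ≡ 157^2 = 24649 ≡ 216
214^8 ≡ 216^2 = 46656 ≡ 95
214^16 ≡ 95^2 = 9025 ≡ 266
214^32 ≡ 266^2 = 70756 ≡ 223
214^64 ≡ 223^2 = 49729 ≡ 402
214^128 ≡ 402^2 = 161604 ≡ 254
214^256 ≡ 254^2 = 64516 ≡ 437
362 = 256 + 64 + 32 + 8 + 2, so 214^362 ≡ 437·402·223·95·157 ≡ 456 (mod 461)
33·456 = 15048 ≡ 296 (mod 461)
67 ≠ 296, so verification fails.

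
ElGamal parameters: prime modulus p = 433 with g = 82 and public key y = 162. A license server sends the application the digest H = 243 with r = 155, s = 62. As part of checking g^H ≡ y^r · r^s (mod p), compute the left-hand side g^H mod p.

79

Squares mod 433: 82^1≡82, 82^2≡229, 82^4≡48, 82^8≡139, 82^16≡269, 82^32≡50, 82^64≡335, 82^128≡78
243 = 128 + 64 + 32 + 16 + 2 + 1, so 82^243 ≡ 78·335·50·269·229·82 ≡ 79 (mod 433)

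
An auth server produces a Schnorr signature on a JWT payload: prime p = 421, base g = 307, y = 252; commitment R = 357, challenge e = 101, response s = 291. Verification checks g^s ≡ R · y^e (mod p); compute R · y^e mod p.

291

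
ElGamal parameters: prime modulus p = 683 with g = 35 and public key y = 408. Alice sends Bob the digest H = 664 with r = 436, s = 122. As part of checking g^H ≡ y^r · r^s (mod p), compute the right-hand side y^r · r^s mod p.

Squares mod 683: 408^1≡408, 408^2≡495, 408^4≡511, 408^8≡215, 408^16≡464, 408^32≡151, 408^64≡262, 408^128≡344, 408^256≡177
436 = 256 + 128 + 32 + 16 + 4, so 408^436 ≡ 177·344·151·464·511 ≡ 636 (mod 683)
Squares mod 683: 436^1≡436, 436^2≡222, 436^4≡108, 436^8≡53, 436^16≡77, 436^32≡465, 436^64≡397
122 = 64 + 32 + 16 + 8 + 2, so 436^122 ≡ 397·465·77·53·222 ≡ 344 (mod 683)
y^r · r^s ≡ 636·344 = 218784 ≡ 224 (mod 683)

224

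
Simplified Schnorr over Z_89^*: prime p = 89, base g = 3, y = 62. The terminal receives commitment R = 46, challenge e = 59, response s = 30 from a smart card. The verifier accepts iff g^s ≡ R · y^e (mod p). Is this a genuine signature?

genuine

g^s mod p:
Squares mod 89: 3^1≡3, 3^2≡9, 3^4≡81, 3^8≡64, 3^16≡2
30 = 16 + 8 + 4 + 2, so 3^30 ≡ 2·64·81·9 ≡ 40 (mod 89)
R · y^e mod p:
Squares mod 89: 62^1≡62, 62^2≡17, 62^4≡22, 62^8≡39, 62^16≡8, 62^32≡64
59 = 32 + 16 + 8 + 2 + 1, so 62^59 ≡ 64·8·39·17·62 ≡ 86 (mod 89)
46·86 = 3956 ≡ 40 (mod 89)
40 ≡ 40 (mod 89); signature holds.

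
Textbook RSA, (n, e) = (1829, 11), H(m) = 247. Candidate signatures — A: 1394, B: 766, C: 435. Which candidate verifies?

Candidate A: Squares mod 1829: 1394^1≡1394, 1394^2≡838, 1394^4≡1737, 1394^8≡1148; 11 = 8 + 2 + 1, so 1394^11 ≡ 1148·838·1394 ≡ 247 (mod 1829)
  → matches H(m) = 247
Candidate B: Squares mod 1829: 766^1≡766, 766^2≡1476, 766^4≡237, 766^8≡1299; 11 = 8 + 2 + 1, so 766^11 ≡ 1299·1476·766 ≡ 1474 (mod 1829)
Candidate C: Squares mod 1829: 435^1≡435, 435^2≡838, 435^4≡1737, 435^8≡1148; 11 = 8 + 2 + 1, so 435^11 ≡ 1148·838·435 ≡ 1582 (mod 1829)

A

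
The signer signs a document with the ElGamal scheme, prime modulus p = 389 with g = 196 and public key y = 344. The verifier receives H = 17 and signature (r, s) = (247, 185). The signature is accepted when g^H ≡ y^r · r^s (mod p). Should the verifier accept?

reject

Left side g^H mod p:
Squares mod 389: 196^1≡196, 196^2≡294, 196^4≡78, 196^8≡249, 196^16≡150
17 = 16 + 1, so 196^17 ≡ 150·196 ≡ 225 (mod 389)
Right side y^r · r^s mod p:
Squares mod 389: 344^1≡344, 344^2≡80, 344^4≡176, 344^8≡245, 344^16≡119, 344^32≡157, 344^64≡142, 344^128≡325
247 = 128 + 64 + 32 + 16 + 4 + 2 + 1, so 344^247 ≡ 325·142·157·119·176·80·344 ≡ 16 (mod 389)
Squares mod 389: 247^1≡247, 247^2≡325, 247^4≡206, 247^8≡35, 247^16≡58, 247^32≡252, 247^64≡97, 247^128≡73
185 = 128 + 32 + 16 + 8 + 1, so 247^185 ≡ 73·252·58·35·247 ≡ 313 (mod 389)
16·313 = 5008 ≡ 340 (mod 389)
225 ≠ 340, so verification fails.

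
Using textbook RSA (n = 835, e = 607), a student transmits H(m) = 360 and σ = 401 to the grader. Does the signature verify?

σ^2 ≡ 401^2 = 160801 ≡ 481
σ^4 ≡ 481^2 = 231361 ≡ 66
σ^8 ≡ 66^2 = 4356 ≡ 181
σ^16 ≡ 181^2 = 32761 ≡ 196
σ^32 ≡ 196^2 = 38416 ≡ 6
σ^64 ≡ 6^2 = 36
σ^128 ≡ 36^2 = 1296 ≡ 461
σ^256 ≡ 461^2 = 212521 ≡ 431
σ^512 ≡ 431^2 = 185761 ≡ 391
607 = 512 + 64 + 16 + 8 + 4 + 2 + 1, so σ^607 ≡ 391·36·196·181·66·481·401 ≡ 271 (mod 835)
The recovered value 271 does not match the digest 360.

does not verify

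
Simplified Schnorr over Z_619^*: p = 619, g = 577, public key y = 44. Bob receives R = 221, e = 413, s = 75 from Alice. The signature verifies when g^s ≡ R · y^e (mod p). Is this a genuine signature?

genuine

g^s mod p:
577^2 = 332929 ≡ 526
577^4 ≡ 526^2 = 276676 ≡ 602
577^8 ≡ 602^2 = 362404 ≡ 289
577^16 ≡ 289^2 = 83521 ≡ 575
577^32 ≡ 575^2 = 330625 ≡ 79
577^64 ≡ 79^2 = 6241 ≡ 51
75 = 64 + 8 + 2 + 1, so 577^75 ≡ 51·289·526·577 ≡ 439 (mod 619)
R · y^e mod p:
44^2 = 1936 ≡ 79
44^4 ≡ 79^2 = 6241 ≡ 51
44^8 ≡ 51^2 = 2601 ≡ 125
44^16 ≡ 125^2 = 15625 ≡ 150
44^32 ≡ 150^2 = 22500 ≡ 216
44^64 ≡ 216^2 = 46656 ≡ 231
44^128 ≡ 231^2 = 53361 ≡ 127
44^256 ≡ 127^2 = 16129 ≡ 35
413 = 256 + 128 + 16 + 8 + 4 + 1, so 44^413 ≡ 35·127·150·125·51·44 ≡ 44 (mod 619)
221·44 = 9724 ≡ 439 (mod 619)
439 ≡ 439 (mod 619); signature holds.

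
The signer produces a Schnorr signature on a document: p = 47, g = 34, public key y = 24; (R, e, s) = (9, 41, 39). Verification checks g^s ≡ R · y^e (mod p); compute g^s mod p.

6

34^2 = 1156 ≡ 28
34^4 ≡ 28^2 = 784 ≡ 32
34^8 ≡ 32^2 = 1024 ≡ 37
34^16 ≡ 37^2 = 1369 ≡ 6
34^32 ≡ 6^2 = 36
39 = 32 + 4 + 2 + 1, so 34^39 ≡ 36·32·28·34 ≡ 6 (mod 47)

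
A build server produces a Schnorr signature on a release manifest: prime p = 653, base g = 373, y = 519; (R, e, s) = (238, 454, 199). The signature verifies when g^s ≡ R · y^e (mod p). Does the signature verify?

g^s mod p:
373^2 = 139129 ≡ 40
373^4 ≡ 40^2 = 1600 ≡ 294
373^8 ≡ 294^2 = 86436 ≡ 240
373^16 ≡ 240^2 = 57600 ≡ 136
373^32 ≡ 136^2 = 18496 ≡ 212
373^64 ≡ 212^2 = 44944 ≡ 540
373^128 ≡ 540^2 = 291600 ≡ 362
199 = 128 + 64 + 4 + 2 + 1, so 373^199 ≡ 362·540·294·40·373 ≡ 360 (mod 653)
R · y^e mod p:
519^2 = 269361 ≡ 325
519^4 ≡ 325^2 = 105625 ≡ 492
519^8 ≡ 492^2 = 242064 ≡ 454
519^16 ≡ 454^2 = 206116 ≡ 421
519^32 ≡ 421^2 = 177241 ≡ 278
519^64 ≡ 278^2 = 77284 ≡ 230
519^128 ≡ 230^2 = 52900 ≡ 7
519^256 ≡ 7^2 = 49
454 = 256 + 128 + 64 + 4 + 2, so 519^454 ≡ 49·7·230·492·325 ≡ 7 (mod 653)
238·7 = 1666 ≡ 360 (mod 653)
360 ≡ 360 (mod 653); signature holds.

verifies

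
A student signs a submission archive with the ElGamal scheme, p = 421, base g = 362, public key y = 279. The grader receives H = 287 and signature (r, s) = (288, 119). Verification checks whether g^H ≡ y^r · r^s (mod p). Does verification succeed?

Left side g^H mod p:
362^2 = 131044 ≡ 113
362^4 ≡ 113^2 = 12769 ≡ 139
362^8 ≡ 139^2 = 19321 ≡ 376
362^16 ≡ 376^2 = 141376 ≡ 341
362^32 ≡ 341^2 = 116281 ≡ 85
362^64 ≡ 85^2 = 7225 ≡ 68
362^128 ≡ 68^2 = 4624 ≡ 414
362^256 ≡ 414^2 = 171396 ≡ 49
287 = 256 + 16 + 8 + 4 + 2 + 1, so 362^287 ≡ 49·341·376·139·113·362 ≡ 329 (mod 421)
Right side y^r · r^s mod p:
279^2 = 77841 ≡ 377
279^4 ≡ 377^2 = 142129 ≡ 252
279^8 ≡ 252^2 = 63504 ≡ 354
279^16 ≡ 354^2 = 125316 ≡ 279
279^32 ≡ 279^2 = 77841 ≡ 377
279^64 ≡ 377^2 = 142129 ≡ 252
279^128 ≡ 252^2 = 63504 ≡ 354
279^256 ≡ 354^2 = 125316 ≡ 279
288 = 256 + 32, so 279^288 ≡ 279·377 ≡ 354 (mod 421)
288^2 = 82944 ≡ 7
288^4 ≡ 7^2 = 49
288^8 ≡ 49^2 = 2401 ≡ 296
288^16 ≡ 296^2 = 87616 ≡ 48
288^32 ≡ 48^2 = 2304 ≡ 199
288^64 ≡ 199^2 = 39601 ≡ 27
119 = 64 + 32 + 16 + 4 + 2 + 1, so 288^119 ≡ 27·199·48·49·7·288 ≡ 259 (mod 421)
354·259 = 91686 ≡ 329 (mod 421)
329 ≡ 329 (mod 421), so the signature is genuine.

passes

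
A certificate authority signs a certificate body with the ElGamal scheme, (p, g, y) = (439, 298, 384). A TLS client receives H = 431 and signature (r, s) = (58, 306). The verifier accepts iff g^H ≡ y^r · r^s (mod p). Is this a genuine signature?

forged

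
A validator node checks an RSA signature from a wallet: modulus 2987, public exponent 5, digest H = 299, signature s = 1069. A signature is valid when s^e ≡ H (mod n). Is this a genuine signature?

s^2 ≡ 1069^2 = 1142761 ≡ 1727
s^4 ≡ 1727^2 = 2982529 ≡ 1503
5 = 4 + 1, so s^5 ≡ 1503·1069 ≡ 2688 (mod 2987)
The recovered value 2688 does not match the digest 299.

forged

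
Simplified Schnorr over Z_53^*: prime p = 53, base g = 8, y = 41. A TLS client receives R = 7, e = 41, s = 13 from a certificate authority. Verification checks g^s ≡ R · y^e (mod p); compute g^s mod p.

23

8^2 = 64 ≡ 11
8^4 ≡ 11^2 = 121 ≡ 15
8^8 ≡ 15^2 = 225 ≡ 13
13 = 8 + 4 + 1, so 8^13 ≡ 13·15·8 ≡ 23 (mod 53)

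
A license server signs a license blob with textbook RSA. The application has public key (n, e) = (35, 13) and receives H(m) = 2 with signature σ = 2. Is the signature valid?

valid

σ^2 ≡ 2^2 = 4
σ^4 ≡ 4^2 = 16
σ^8 ≡ 16^2 = 256 ≡ 11
13 = 8 + 4 + 1, so σ^13 ≡ 11·16·2 ≡ 2 (mod 35)
Since 2 equals the digest 2, verification succeeds.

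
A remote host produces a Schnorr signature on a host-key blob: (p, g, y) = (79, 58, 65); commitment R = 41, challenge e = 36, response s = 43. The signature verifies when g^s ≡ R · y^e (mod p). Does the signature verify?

g^s mod p:
58^2 = 3364 ≡ 46
58^4 ≡ 46^2 = 2116 ≡ 62
58^8 ≡ 62^2 = 3844 ≡ 52
58^16 ≡ 52^2 = 2704 ≡ 18
58^32 ≡ 18^2 = 324 ≡ 8
43 = 32 + 8 + 2 + 1, so 58^43 ≡ 8·52·46·58 ≡ 17 (mod 79)
R · y^e mod p:
65^2 = 4225 ≡ 38
65^4 ≡ 38^2 = 1444 ≡ 22
65^8 ≡ 22^2 = 484 ≡ 10
65^16 ≡ 10^2 = 100 ≡ 21
65^32 ≡ 21^2 = 441 ≡ 46
36 = 32 + 4, so 65^36 ≡ 46·22 ≡ 64 (mod 79)
41·64 = 2624 ≡ 17 (mod 79)
17 ≡ 17 (mod 79); signature holds.

verifies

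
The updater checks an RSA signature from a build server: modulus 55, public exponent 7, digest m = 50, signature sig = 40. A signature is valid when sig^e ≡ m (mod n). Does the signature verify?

Squares mod 55: sig^1≡40, sig^2≡5, sig^4≡25
7 = 4 + 2 + 1, so sig^7 ≡ 25·5·40 ≡ 50 (mod 55)
50 = m, so the signature checks out.

verifies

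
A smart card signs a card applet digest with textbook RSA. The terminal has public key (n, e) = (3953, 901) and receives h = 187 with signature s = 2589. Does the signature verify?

s^2 ≡ 2589^2 = 6702921 ≡ 2586
s^4 ≡ 2586^2 = 6687396 ≡ 2873
s^8 ≡ 2873^2 = 8254129 ≡ 265
s^16 ≡ 265^2 = 70225 ≡ 3024
s^32 ≡ 3024^2 = 9144576 ≡ 1287
s^64 ≡ 1287^2 = 1656369 ≡ 62
s^128 ≡ 62^2 = 3844
s^256 ≡ 3844^2 = 14776336 ≡ 22
s^512 ≡ 22^2 = 484
901 = 512 + 256 + 128 + 4 + 1, so s^901 ≡ 484·22·3844·2873·2589 ≡ 187 (mod 3953)
187 = h, so the signature checks out.

verifies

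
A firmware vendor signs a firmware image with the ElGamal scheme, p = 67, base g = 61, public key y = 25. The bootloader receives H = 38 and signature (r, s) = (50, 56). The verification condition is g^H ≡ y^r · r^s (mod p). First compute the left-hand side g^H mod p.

Squares mod 67: 61^1≡61, 61^2≡36, 61^4≡23, 61^8≡60, 61^16≡49, 61^32≡56
38 = 32 + 4 + 2, so 61^38 ≡ 56·23·36 ≡ 4 (mod 67)

4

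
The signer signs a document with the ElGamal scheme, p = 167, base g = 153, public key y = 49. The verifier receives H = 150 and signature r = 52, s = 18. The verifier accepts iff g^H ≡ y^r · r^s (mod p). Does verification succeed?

passes

Left side g^H mod p:
Squares mod 167: 153^1≡153, 153^2≡29, 153^4≡6, 153^8≡36, 153^16≡127, 153^32≡97, 153^64≡57, 153^128≡76
150 = 128 + 16 + 4 + 2, so 153^150 ≡ 76·127·6·29 ≡ 96 (mod 167)
Right side y^r · r^s mod p:
Squares mod 167: 49^1≡49, 49^2≡63, 49^4≡128, 49^8≡18, 49^16≡157, 49^32≡100
52 = 32 + 16 + 4, so 49^52 ≡ 100·157·128 ≡ 89 (mod 167)
Squares mod 167: 52^1≡52, 52^2≡32, 52^4≡22, 52^8≡150, 52^16≡122
18 = 16 + 2, so 52^18 ≡ 122·32 ≡ 63 (mod 167)
89·63 = 5607 ≡ 96 (mod 167)
96 ≡ 96 (mod 167), so the signature is genuine.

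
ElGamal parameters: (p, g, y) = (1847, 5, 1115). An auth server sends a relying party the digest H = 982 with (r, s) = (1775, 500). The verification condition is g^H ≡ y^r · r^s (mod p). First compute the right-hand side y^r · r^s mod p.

1115^2 = 1243225 ≡ 194
1115^4 ≡ 194^2 = 37636 ≡ 696
1115^8 ≡ 696^2 = 484416 ≡ 502
1115^16 ≡ 502^2 = 252004 ≡ 812
1115^32 ≡ 812^2 = 659344 ≡ 1812
1115^64 ≡ 1812^2 = 3283344 ≡ 1225
1115^128 ≡ 1225^2 = 1500625 ≡ 861
1115^256 ≡ 861^2 = 741321 ≡ 674
1115^512 ≡ 674^2 = 454276 ≡ 1761
1115^1024 ≡ 1761^2 = 3101121 ≡ 8
1775 = 1024 + 512 + 128 + 64 + 32 + 8 + 4 + 2 + 1, so 1115^1775 ≡ 8·1761·861·1225·1812·502·696·194·1115 ≡ 501 (mod 1847)
1775^2 = 3150625 ≡ 1490
1775^4 ≡ 1490^2 = 2220100 ≡ 6
1775^8 ≡ 6^2 = 36
1775^16 ≡ 36^2 = 1296
1775^32 ≡ 1296^2 = 1679616 ≡ 693
1775^64 ≡ 693^2 = 480249 ≡ 29
1775^128 ≡ 29^2 = 841
1775^256 ≡ 841^2 = 707281 ≡ 1727
500 = 256 + 128 + 64 + 32 + 16 + 4, so 1775^500 ≡ 1727·841·29·693·1296·6 ≡ 1298 (mod 1847)
y^r · r^s ≡ 501·1298 = 650298 ≡ 154 (mod 1847)

154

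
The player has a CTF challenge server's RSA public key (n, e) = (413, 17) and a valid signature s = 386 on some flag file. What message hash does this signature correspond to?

162

s^2 ≡ 386^2 = 148996 ≡ 316
s^4 ≡ 316^2 = 99856 ≡ 323
s^8 ≡ 323^2 = 104329 ≡ 253
s^16 ≡ 253^2 = 64009 ≡ 407
17 = 16 + 1, so s^17 ≡ 407·386 ≡ 162 (mod 413)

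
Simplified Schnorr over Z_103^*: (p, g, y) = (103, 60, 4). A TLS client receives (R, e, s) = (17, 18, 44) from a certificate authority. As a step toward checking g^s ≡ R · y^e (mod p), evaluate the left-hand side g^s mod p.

Squares mod 103: 60^1≡60, 60^2≡98, 60^4≡25, 60^8≡7, 60^16≡49, 60^32≡32
44 = 32 + 8 + 4, so 60^44 ≡ 32·7·25 ≡ 38 (mod 103)

38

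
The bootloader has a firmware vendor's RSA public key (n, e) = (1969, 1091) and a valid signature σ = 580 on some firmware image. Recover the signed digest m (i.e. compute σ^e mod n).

σ^2 ≡ 580^2 = 336400 ≡ 1670
σ^4 ≡ 1670^2 = 2788900 ≡ 796
σ^8 ≡ 796^2 = 633616 ≡ 1567
σ^16 ≡ 1567^2 = 2455489 ≡ 146
σ^32 ≡ 146^2 = 21316 ≡ 1626
σ^64 ≡ 1626^2 = 2643876 ≡ 1478
σ^128 ≡ 1478^2 = 2184484 ≡ 863
σ^256 ≡ 863^2 = 744769 ≡ 487
σ^512 ≡ 487^2 = 237169 ≡ 889
σ^1024 ≡ 889^2 = 790321 ≡ 752
1091 = 1024 + 64 + 2 + 1, so σ^1091 ≡ 752·1478·1670·580 ≡ 679 (mod 1969)

679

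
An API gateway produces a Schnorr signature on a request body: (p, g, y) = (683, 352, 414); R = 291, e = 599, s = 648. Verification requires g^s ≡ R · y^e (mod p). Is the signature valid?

g^s mod p:
352^2 = 123904 ≡ 281
352^4 ≡ 281^2 = 78961 ≡ 416
352^8 ≡ 416^2 = 173056 ≡ 257
352^16 ≡ 257^2 = 66049 ≡ 481
352^32 ≡ 481^2 = 231361 ≡ 507
352^64 ≡ 507^2 = 257049 ≡ 241
352^128 ≡ 241^2 = 58081 ≡ 26
352^256 ≡ 26^2 = 676
352^512 ≡ 676^2 = 456976 ≡ 49
648 = 512 + 128 + 8, so 352^648 ≡ 49·26·257 ≡ 261 (mod 683)
R · y^e mod p:
414^2 = 171396 ≡ 646
414^4 ≡ 646^2 = 417316 ≡ 3
414^8 ≡ 3^2 = 9
414^16 ≡ 9^2 = 81
414^32 ≡ 81^2 = 6561 ≡ 414
414^64 ≡ 414^2 = 171396 ≡ 646
414^128 ≡ 646^2 = 417316 ≡ 3
414^256 ≡ 3^2 = 9
414^512 ≡ 9^2 = 81
599 = 512 + 64 + 16 + 4 + 2 + 1, so 414^599 ≡ 81·646·81·3·646·414 ≡ 350 (mod 683)
291·350 = 101850 ≡ 83 (mod 683)
261 ≠ 83; the check fails.

invalid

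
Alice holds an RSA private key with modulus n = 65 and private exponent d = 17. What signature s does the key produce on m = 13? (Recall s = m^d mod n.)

13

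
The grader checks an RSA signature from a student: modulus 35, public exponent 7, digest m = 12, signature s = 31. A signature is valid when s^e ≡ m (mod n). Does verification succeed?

fails

s^7 mod 35 = 31
31 ≠ 12, so verification fails.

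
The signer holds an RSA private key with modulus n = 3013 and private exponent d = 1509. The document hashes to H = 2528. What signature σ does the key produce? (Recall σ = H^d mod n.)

H^2 ≡ 2528^2 = 6390784 ≡ 211
H^4 ≡ 211^2 = 44521 ≡ 2339
H^8 ≡ 2339^2 = 5470921 ≡ 2326
H^16 ≡ 2326^2 = 5410276 ≡ 1941
H^32 ≡ 1941^2 = 3767481 ≡ 1231
H^64 ≡ 1231^2 = 1515361 ≡ 2835
H^128 ≡ 2835^2 = 8037225 ≡ 1554
H^256 ≡ 1554^2 = 2414916 ≡ 1503
H^512 ≡ 1503^2 = 2259009 ≡ 2272
H^1024 ≡ 2272^2 = 5161984 ≡ 715
1509 = 1024 + 256 + 128 + 64 + 32 + 4 + 1, so H^1509 ≡ 715·1503·1554·2835·1231·2339·2528 ≡ 2135 (mod 3013)

2135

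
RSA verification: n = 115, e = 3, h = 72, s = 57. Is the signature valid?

s^2 ≡ 57^2 = 3249 ≡ 29
3 = 2 + 1, so s^3 ≡ 29·57 ≡ 43 (mod 115)
s^3 mod 115 = 43, but h = 72.

invalid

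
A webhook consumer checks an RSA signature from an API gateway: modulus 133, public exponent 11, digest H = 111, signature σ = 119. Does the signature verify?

does not verify

σ^2 ≡ 119^2 = 14161 ≡ 63
σ^4 ≡ 63^2 = 3969 ≡ 112
σ^8 ≡ 112^2 = 12544 ≡ 42
11 = 8 + 2 + 1, so σ^11 ≡ 42·63·119 ≡ 63 (mod 133)
63 ≠ 111, so verification fails.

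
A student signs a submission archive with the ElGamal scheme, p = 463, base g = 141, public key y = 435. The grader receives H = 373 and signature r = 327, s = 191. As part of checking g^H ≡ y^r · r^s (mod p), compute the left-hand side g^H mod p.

333

141^2 = 19881 ≡ 435
141^4 ≡ 435^2 = 189225 ≡ 321
141^8 ≡ 321^2 = 103041 ≡ 255
141^16 ≡ 255^2 = 65025 ≡ 205
141^32 ≡ 205^2 = 42025 ≡ 355
141^64 ≡ 355^2 = 126025 ≡ 89
141^128 ≡ 89^2 = 7921 ≡ 50
141^256 ≡ 50^2 = 2500 ≡ 185
373 = 256 + 64 + 32 + 16 + 4 + 1, so 141^373 ≡ 185·89·355·205·321·141 ≡ 333 (mod 463)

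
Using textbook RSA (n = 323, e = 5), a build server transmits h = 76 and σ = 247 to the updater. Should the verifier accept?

accept

σ^2 ≡ 247^2 = 61009 ≡ 285
σ^4 ≡ 285^2 = 81225 ≡ 152
5 = 4 + 1, so σ^5 ≡ 152·247 ≡ 76 (mod 323)
Since 76 equals the digest 76, verification succeeds.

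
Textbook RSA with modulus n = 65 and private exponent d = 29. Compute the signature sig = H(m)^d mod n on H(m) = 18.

(H(m))^2 ≡ 18^2 = 324 ≡ 64
(H(m))^4 ≡ 64^2 = 4096 ≡ 1
(H(m))^8 ≡ 1^2 = 1
(H(m))^16 ≡ 1^2 = 1
29 = 16 + 8 + 4 + 1, so (H(m))^29 ≡ 1·1·1·18 ≡ 18 (mod 65)

18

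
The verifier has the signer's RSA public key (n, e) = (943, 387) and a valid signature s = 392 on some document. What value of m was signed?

783

s^2 ≡ 392^2 = 153664 ≡ 898
s^4 ≡ 898^2 = 806404 ≡ 139
s^8 ≡ 139^2 = 19321 ≡ 461
s^16 ≡ 461^2 = 212521 ≡ 346
s^32 ≡ 346^2 = 119716 ≡ 898
s^64 ≡ 898^2 = 806404 ≡ 139
s^128 ≡ 139^2 = 19321 ≡ 461
s^256 ≡ 461^2 = 212521 ≡ 346
387 = 256 + 128 + 2 + 1, so s^387 ≡ 346·461·898·392 ≡ 783 (mod 943)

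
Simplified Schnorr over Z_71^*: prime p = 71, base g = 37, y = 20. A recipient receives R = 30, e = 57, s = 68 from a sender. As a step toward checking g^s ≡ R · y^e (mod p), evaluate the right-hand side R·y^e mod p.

32

20^2 = 400 ≡ 45
20^4 ≡ 45^2 = 2025 ≡ 37
20^8 ≡ 37^2 = 1369 ≡ 20
20^16 ≡ 20^2 = 400 ≡ 45
20^32 ≡ 45^2 = 2025 ≡ 37
57 = 32 + 16 + 8 + 1, so 20^57 ≡ 37·45·20·20 ≡ 20 (mod 71)
R · y^e ≡ 30·20 = 600 ≡ 32 (mod 71)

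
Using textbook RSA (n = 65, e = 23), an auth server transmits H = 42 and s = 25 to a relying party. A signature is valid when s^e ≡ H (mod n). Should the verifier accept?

reject

s^2 ≡ 25^2 = 625 ≡ 40
s^4 ≡ 40^2 = 1600 ≡ 40
s^8 ≡ 40^2 = 1600 ≡ 40
s^16 ≡ 40^2 = 1600 ≡ 40
23 = 16 + 4 + 2 + 1, so s^23 ≡ 40·40·40·25 ≡ 25 (mod 65)
The recovered value 25 does not match the digest 42.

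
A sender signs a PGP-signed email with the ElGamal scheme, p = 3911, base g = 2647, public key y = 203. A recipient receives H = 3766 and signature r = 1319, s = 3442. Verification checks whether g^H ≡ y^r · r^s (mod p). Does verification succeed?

Left side g^H mod p:
Squares mod 3911: 2647^1≡2647, 2647^2≡2008, 2647^4≡3734, 2647^8≡41, 2647^16≡1681, 2647^32≡2019, 2647^64≡1099, 2647^128≡3213, 2647^256≡2240, 2647^512≡3698, 2647^1024≡2348, 2647^2048≡2505
3766 = 2048 + 1024 + 512 + 128 + 32 + 16 + 4 + 2, so 2647^3766 ≡ 2505·2348·3698·3213·2019·1681·3734·2008 ≡ 2573 (mod 3911)
Right side y^r · r^s mod p:
Squares mod 3911: 203^1≡203, 203^2≡2099, 203^4≡2015, 203^8≡607, 203^16≡815, 203^32≡3266, 203^64≡1459, 203^128≡1097, 203^256≡2732, 203^512≡1636, 203^1024≡1372
1319 = 1024 + 256 + 32 + 4 + 2 + 1, so 203^1319 ≡ 1372·2732·3266·2015·2099·203 ≡ 1827 (mod 3911)
Squares mod 3911: 1319^1≡1319, 1319^2≡3277, 1319^4≡3034, 1319^8≡2573, 1319^16≡2917, 1319^32≡2464, 1319^64≡1424, 1319^128≡1878, 1319^256≡3073, 1319^512≡2175, 1319^1024≡2226, 1319^2048≡3750
3442 = 2048 + 1024 + 256 + 64 + 32 + 16 + 2, so 1319^3442 ≡ 3750·2226·3073·1424·2464·2917·3277 ≡ 3606 (mod 3911)
1827·3606 = 6588162 ≡ 2038 (mod 3911)
2573 ≠ 2038, so verification fails.

fails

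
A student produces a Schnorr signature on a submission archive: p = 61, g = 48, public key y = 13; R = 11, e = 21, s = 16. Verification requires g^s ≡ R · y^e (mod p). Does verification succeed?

fails

g^s mod p:
Squares mod 61: 48^1≡48, 48^2≡47, 48^4≡13, 48^8≡47, 48^16≡13
48^16 ≡ 13 (mod 61)
R · y^e mod p:
Squares mod 61: 13^1≡13, 13^2≡47, 13^4≡13, 13^8≡47, 13^16≡13
21 = 16 + 4 + 1, so 13^21 ≡ 13·13·13 ≡ 1 (mod 61)
11·1 = 11 ≡ 11 (mod 61)
13 ≠ 11; the check fails.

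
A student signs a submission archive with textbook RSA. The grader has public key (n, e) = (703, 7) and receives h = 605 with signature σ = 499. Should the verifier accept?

accept

Squares mod 703: σ^1≡499, σ^2≡139, σ^4≡340
7 = 4 + 2 + 1, so σ^7 ≡ 340·139·499 ≡ 605 (mod 703)
605 = h, so the signature checks out.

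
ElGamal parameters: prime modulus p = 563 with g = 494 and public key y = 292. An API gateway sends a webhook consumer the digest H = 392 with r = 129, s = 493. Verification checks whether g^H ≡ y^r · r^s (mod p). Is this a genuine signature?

Left side g^H mod p:
Squares mod 563: 494^1≡494, 494^2≡257, 494^4≡178, 494^8≡156, 494^16≡127, 494^32≡365, 494^64≡357, 494^128≡211, 494^256≡44
392 = 256 + 128 + 8, so 494^392 ≡ 44·211·156 ≡ 268 (mod 563)
Right side y^r · r^s mod p:
Squares mod 563: 292^1≡292, 292^2≡251, 292^4≡508, 292^8≡210, 292^16≡186, 292^32≡253, 292^64≡390, 292^128≡90
129 = 128 + 1, so 292^129 ≡ 90·292 ≡ 382 (mod 563)
Squares mod 563: 129^1≡129, 129^2≡314, 129^4≡71, 129^8≡537, 129^16≡113, 129^32≡383, 129^64≡309, 129^128≡334, 129^256≡82
493 = 256 + 128 + 64 + 32 + 8 + 4 + 1, so 129^493 ≡ 82·334·309·383·537·71·129 ≡ 378 (mod 563)
382·378 = 144396 ≡ 268 (mod 563)
268 ≡ 268 (mod 563), so the signature is genuine.

genuine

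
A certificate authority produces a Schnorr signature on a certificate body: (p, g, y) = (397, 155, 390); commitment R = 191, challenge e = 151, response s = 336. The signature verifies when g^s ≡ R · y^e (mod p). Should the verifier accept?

reject

g^s mod p:
155^2 = 24025 ≡ 205
155^4 ≡ 205^2 = 42025 ≡ 340
155^8 ≡ 340^2 = 115600 ≡ 73
155^16 ≡ 73^2 = 5329 ≡ 168
155^32 ≡ 168^2 = 28224 ≡ 37
155^64 ≡ 37^2 = 1369 ≡ 178
155^128 ≡ 178^2 = 31684 ≡ 321
155^256 ≡ 321^2 = 103041 ≡ 218
336 = 256 + 64 + 16, so 155^336 ≡ 218·178·168 ≡ 332 (mod 397)
R · y^e mod p:
390^2 = 152100 ≡ 49
390^4 ≡ 49^2 = 2401 ≡ 19
390^8 ≡ 19^2 = 361
390^16 ≡ 361^2 = 130321 ≡ 105
390^32 ≡ 105^2 = 11025 ≡ 306
390^64 ≡ 306^2 = 93636 ≡ 341
390^128 ≡ 341^2 = 116281 ≡ 357
151 = 128 + 16 + 4 + 2 + 1, so 390^151 ≡ 357·105·19·49·390 ≡ 235 (mod 397)
191·235 = 44885 ≡ 24 (mod 397)
332 ≠ 24; the check fails.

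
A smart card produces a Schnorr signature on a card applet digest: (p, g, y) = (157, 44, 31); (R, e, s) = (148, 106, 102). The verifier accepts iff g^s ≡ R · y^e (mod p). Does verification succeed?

fails

g^s mod p:
44^102 mod 157 = 39
R · y^e mod p:
31^106 mod 157 = 71
148·71 = 10508 ≡ 146 (mod 157)
39 ≠ 146; the check fails.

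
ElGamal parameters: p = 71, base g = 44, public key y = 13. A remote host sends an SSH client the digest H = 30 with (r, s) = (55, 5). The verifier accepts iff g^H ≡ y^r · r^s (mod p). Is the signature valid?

Left side g^H mod p:
44^2 = 1936 ≡ 19
44^4 ≡ 19^2 = 361 ≡ 6
44^8 ≡ 6^2 = 36
44^16 ≡ 36^2 = 1296 ≡ 18
30 = 16 + 8 + 4 + 2, so 44^30 ≡ 18·36·6·19 ≡ 32 (mod 71)
Right side y^r · r^s mod p:
13^2 = 169 ≡ 27
13^4 ≡ 27^2 = 729 ≡ 19
13^8 ≡ 19^2 = 361 ≡ 6
13^16 ≡ 6^2 = 36
13^32 ≡ 36^2 = 1296 ≡ 18
55 = 32 + 16 + 4 + 2 + 1, so 13^55 ≡ 18·36·19·27·13 ≡ 26 (mod 71)
55^2 = 3025 ≡ 43
55^4 ≡ 43^2 = 1849 ≡ 3
5 = 4 + 1, so 55^5 ≡ 3·55 ≡ 23 (mod 71)
26·23 = 598 ≡ 30 (mod 71)
32 ≠ 30, so verification fails.

invalid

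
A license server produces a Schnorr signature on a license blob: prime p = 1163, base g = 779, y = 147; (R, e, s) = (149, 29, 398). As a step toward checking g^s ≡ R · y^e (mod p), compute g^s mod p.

Squares mod 1163: 779^1≡779, 779^2≡918, 779^4≡712, 779^8≡1039, 779^16≡257, 779^32≡921, 779^64≡414, 779^128≡435, 779^256≡819
398 = 256 + 128 + 8 + 4 + 2, so 779^398 ≡ 819·435·1039·712·918 ≡ 439 (mod 1163)

439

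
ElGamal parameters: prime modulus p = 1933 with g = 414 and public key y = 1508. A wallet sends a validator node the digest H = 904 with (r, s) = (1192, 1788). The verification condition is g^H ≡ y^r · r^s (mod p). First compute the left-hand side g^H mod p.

813

Squares mod 1933: 414^1≡414, 414^2≡1292, 414^4≡1085, 414^8≡28, 414^16≡784, 414^32≡1895, 414^64≡1444, 414^128≡1362, 414^256≡1297, 414^512≡499
904 = 512 + 256 + 128 + 8, so 414^904 ≡ 499·1297·1362·28 ≡ 813 (mod 1933)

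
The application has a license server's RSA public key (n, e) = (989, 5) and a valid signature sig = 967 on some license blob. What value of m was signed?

sig^5 mod 989 = 47

47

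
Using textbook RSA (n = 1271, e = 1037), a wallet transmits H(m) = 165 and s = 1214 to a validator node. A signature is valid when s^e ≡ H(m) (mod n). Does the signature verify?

s^2 ≡ 1214^2 = 1473796 ≡ 707
s^4 ≡ 707^2 = 499849 ≡ 346
s^8 ≡ 346^2 = 119716 ≡ 242
s^16 ≡ 242^2 = 58564 ≡ 98
s^32 ≡ 98^2 = 9604 ≡ 707
s^64 ≡ 707^2 = 499849 ≡ 346
s^128 ≡ 346^2 = 119716 ≡ 242
s^256 ≡ 242^2 = 58564 ≡ 98
s^512 ≡ 98^2 = 9604 ≡ 707
s^1024 ≡ 707^2 = 499849 ≡ 346
1037 = 1024 + 8 + 4 + 1, so s^1037 ≡ 346·242·346·1214 ≡ 769 (mod 1271)
769 ≠ 165, so verification fails.

does not verify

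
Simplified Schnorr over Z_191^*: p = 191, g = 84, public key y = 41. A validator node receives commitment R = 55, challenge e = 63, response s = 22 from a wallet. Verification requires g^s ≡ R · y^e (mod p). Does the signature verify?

verifies

g^s mod p:
Squares mod 191: 84^1≡84, 84^2≡180, 84^4≡121, 84^8≡125, 84^16≡154
22 = 16 + 4 + 2, so 84^22 ≡ 154·121·180 ≡ 160 (mod 191)
R · y^e mod p:
Squares mod 191: 41^1≡41, 41^2≡153, 41^4≡107, 41^8≡180, 41^16≡121, 41^32≡125
63 = 32 + 16 + 8 + 4 + 2 + 1, so 41^63 ≡ 125·121·180·107·153·41 ≡ 55 (mod 191)
55·55 = 3025 ≡ 160 (mod 191)
160 ≡ 160 (mod 191); signature holds.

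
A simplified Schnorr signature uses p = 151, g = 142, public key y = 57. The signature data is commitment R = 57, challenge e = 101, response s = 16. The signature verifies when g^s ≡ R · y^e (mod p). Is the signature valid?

valid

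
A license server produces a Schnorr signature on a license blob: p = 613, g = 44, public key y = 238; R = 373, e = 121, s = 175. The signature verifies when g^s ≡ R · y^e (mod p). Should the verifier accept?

reject

g^s mod p:
44^2 = 1936 ≡ 97
44^4 ≡ 97^2 = 9409 ≡ 214
44^8 ≡ 214^2 = 45796 ≡ 434
44^16 ≡ 434^2 = 188356 ≡ 165
44^32 ≡ 165^2 = 27225 ≡ 253
44^64 ≡ 253^2 = 64009 ≡ 257
44^128 ≡ 257^2 = 66049 ≡ 458
175 = 128 + 32 + 8 + 4 + 2 + 1, so 44^175 ≡ 458·253·434·214·97·44 ≡ 217 (mod 613)
R · y^e mod p:
238^2 = 56644 ≡ 248
238^4 ≡ 248^2 = 61504 ≡ 204
238^8 ≡ 204^2 = 41616 ≡ 545
238^16 ≡ 545^2 = 297025 ≡ 333
238^32 ≡ 333^2 = 110889 ≡ 549
238^64 ≡ 549^2 = 301401 ≡ 418
121 = 64 + 32 + 16 + 8 + 1, so 238^121 ≡ 418·549·333·545·238 ≡ 240 (mod 613)
373·240 = 89520 ≡ 22 (mod 613)
217 ≠ 22; the check fails.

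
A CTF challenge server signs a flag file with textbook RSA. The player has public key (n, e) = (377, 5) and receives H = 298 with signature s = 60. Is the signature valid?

s^2 ≡ 60^2 = 3600 ≡ 207
s^4 ≡ 207^2 = 42849 ≡ 248
5 = 4 + 1, so s^5 ≡ 248·60 ≡ 177 (mod 377)
The recovered value 177 does not match the digest 298.

invalid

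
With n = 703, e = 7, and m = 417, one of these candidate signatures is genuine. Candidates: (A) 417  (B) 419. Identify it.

Candidate A: 417^2 = 173889 ≡ 248; 417^4 ≡ 248^2 = 61504 ≡ 343; 7 = 4 + 2 + 1, so 417^7 ≡ 343·248·417 ≡ 417 (mod 703)
  → matches m = 417
Candidate B: 419^2 = 175561 ≡ 514; 419^4 ≡ 514^2 = 264196 ≡ 571; 7 = 4 + 2 + 1, so 419^7 ≡ 571·514·419 ≡ 305 (mod 703)

A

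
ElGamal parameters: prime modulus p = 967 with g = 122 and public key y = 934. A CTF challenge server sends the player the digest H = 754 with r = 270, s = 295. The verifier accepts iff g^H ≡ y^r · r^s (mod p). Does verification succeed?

Left side g^H mod p:
122^2 = 14884 ≡ 379
122^4 ≡ 379^2 = 143641 ≡ 525
122^8 ≡ 525^2 = 275625 ≡ 30
122^16 ≡ 30^2 = 900
122^32 ≡ 900^2 = 810000 ≡ 621
122^64 ≡ 621^2 = 385641 ≡ 775
122^128 ≡ 775^2 = 600625 ≡ 118
122^256 ≡ 118^2 = 13924 ≡ 386
122^512 ≡ 386^2 = 148996 ≡ 78
754 = 512 + 128 + 64 + 32 + 16 + 2, so 122^754 ≡ 78·118·775·621·900·379 ≡ 327 (mod 967)
Right side y^r · r^s mod p:
934^2 = 872356 ≡ 122
934^4 ≡ 122^2 = 14884 ≡ 379
934^8 ≡ 379^2 = 143641 ≡ 525
934^16 ≡ 525^2 = 275625 ≡ 30
934^32 ≡ 30^2 = 900
934^64 ≡ 900^2 = 810000 ≡ 621
934^128 ≡ 621^2 = 385641 ≡ 775
934^256 ≡ 775^2 = 600625 ≡ 118
270 = 256 + 8 + 4 + 2, so 934^270 ≡ 118·525·379·122 ≡ 568 (mod 967)
270^2 = 72900 ≡ 375
270^4 ≡ 375^2 = 140625 ≡ 410
270^8 ≡ 410^2 = 168100 ≡ 809
270^16 ≡ 809^2 = 654481 ≡ 789
270^32 ≡ 789^2 = 622521 ≡ 740
270^64 ≡ 740^2 = 547600 ≡ 278
270^128 ≡ 278^2 = 77284 ≡ 891
270^256 ≡ 891^2 = 793881 ≡ 941
295 = 256 + 32 + 4 + 2 + 1, so 270^295 ≡ 941·740·410·375·270 ≡ 228 (mod 967)
568·228 = 129504 ≡ 893 (mod 967)
327 ≠ 893, so verification fails.

fails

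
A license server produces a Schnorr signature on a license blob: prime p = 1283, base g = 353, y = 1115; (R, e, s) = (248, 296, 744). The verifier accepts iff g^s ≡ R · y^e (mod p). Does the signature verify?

does not verify

g^s mod p:
353^2 = 124609 ≡ 158
353^4 ≡ 158^2 = 24964 ≡ 587
353^8 ≡ 587^2 = 344569 ≡ 725
353^16 ≡ 725^2 = 525625 ≡ 878
353^32 ≡ 878^2 = 770884 ≡ 1084
353^64 ≡ 1084^2 = 1175056 ≡ 1111
353^128 ≡ 1111^2 = 1234321 ≡ 75
353^256 ≡ 75^2 = 5625 ≡ 493
353^512 ≡ 493^2 = 243049 ≡ 562
744 = 512 + 128 + 64 + 32 + 8, so 353^744 ≡ 562·75·1111·1084·725 ≡ 761 (mod 1283)
R · y^e mod p:
1115^2 = 1243225 ≡ 1281
1115^4 ≡ 1281^2 = 1640961 ≡ 4
1115^8 ≡ 4^2 = 16
1115^16 ≡ 16^2 = 256
1115^32 ≡ 256^2 = 65536 ≡ 103
1115^64 ≡ 103^2 = 10609 ≡ 345
1115^128 ≡ 345^2 = 119025 ≡ 989
1115^256 ≡ 989^2 = 978121 ≡ 475
296 = 256 + 32 + 8, so 1115^296 ≡ 475·103·16 ≡ 170 (mod 1283)
248·170 = 42160 ≡ 1104 (mod 1283)
761 ≠ 1104; the check fails.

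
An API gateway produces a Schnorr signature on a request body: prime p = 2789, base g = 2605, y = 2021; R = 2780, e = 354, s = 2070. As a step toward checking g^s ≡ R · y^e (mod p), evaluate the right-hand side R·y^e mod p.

2021^2 = 4084441 ≡ 1345
2021^4 ≡ 1345^2 = 1809025 ≡ 1753
2021^8 ≡ 1753^2 = 3073009 ≡ 2320
2021^16 ≡ 2320^2 = 5382400 ≡ 2419
2021^32 ≡ 2419^2 = 5851561 ≡ 239
2021^64 ≡ 239^2 = 57121 ≡ 1341
2021^128 ≡ 1341^2 = 1798281 ≡ 2165
2021^256 ≡ 2165^2 = 4687225 ≡ 1705
354 = 256 + 64 + 32 + 2, so 2021^354 ≡ 1705·1341·239·1345 ≡ 1561 (mod 2789)
R · y^e ≡ 2780·1561 = 4339580 ≡ 2685 (mod 2789)

2685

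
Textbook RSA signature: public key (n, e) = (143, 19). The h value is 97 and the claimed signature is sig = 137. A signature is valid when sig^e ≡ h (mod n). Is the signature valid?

valid

sig^2 ≡ 137^2 = 18769 ≡ 36
sig^4 ≡ 36^2 = 1296 ≡ 9
sig^8 ≡ 9^2 = 81
sig^16 ≡ 81^2 = 6561 ≡ 126
19 = 16 + 2 + 1, so sig^19 ≡ 126·36·137 ≡ 97 (mod 143)
97 = h, so the signature checks out.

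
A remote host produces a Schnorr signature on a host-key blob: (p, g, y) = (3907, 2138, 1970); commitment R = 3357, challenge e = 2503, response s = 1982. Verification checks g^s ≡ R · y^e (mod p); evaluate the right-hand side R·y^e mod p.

1227

1970^2 = 3880900 ≡ 1249
1970^4 ≡ 1249^2 = 1560001 ≡ 1108
1970^8 ≡ 1108^2 = 1227664 ≡ 866
1970^16 ≡ 866^2 = 749956 ≡ 3719
1970^32 ≡ 3719^2 = 13830961 ≡ 181
1970^64 ≡ 181^2 = 32761 ≡ 1505
1970^128 ≡ 1505^2 = 2265025 ≡ 2872
1970^256 ≡ 2872^2 = 8248384 ≡ 707
1970^512 ≡ 707^2 = 499849 ≡ 3660
1970^1024 ≡ 3660^2 = 13395600 ≡ 2404
1970^2048 ≡ 2404^2 = 5779216 ≡ 763
2503 = 2048 + 256 + 128 + 64 + 4 + 2 + 1, so 1970^2503 ≡ 763·707·2872·1505·1108·1249·1970 ≡ 2207 (mod 3907)
R · y^e ≡ 3357·2207 = 7408899 ≡ 1227 (mod 3907)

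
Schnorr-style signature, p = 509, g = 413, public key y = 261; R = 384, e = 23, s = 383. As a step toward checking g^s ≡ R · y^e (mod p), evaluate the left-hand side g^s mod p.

Squares mod 509: 413^1≡413, 413^2≡54, 413^4≡371, 413^8≡211, 413^16≡238, 413^32≡145, 413^64≡156, 413^128≡413, 413^256≡54
383 = 256 + 64 + 32 + 16 + 8 + 4 + 2 + 1, so 413^383 ≡ 54·156·145·238·211·371·54·413 ≡ 54 (mod 509)

54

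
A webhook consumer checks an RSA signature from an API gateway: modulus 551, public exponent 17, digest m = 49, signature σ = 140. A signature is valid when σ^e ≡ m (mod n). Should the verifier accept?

σ^2 ≡ 140^2 = 19600 ≡ 315
σ^4 ≡ 315^2 = 99225 ≡ 45
σ^8 ≡ 45^2 = 2025 ≡ 372
σ^16 ≡ 372^2 = 138384 ≡ 83
17 = 16 + 1, so σ^17 ≡ 83·140 ≡ 49 (mod 551)
Since 49 equals the digest 49, verification succeeds.

accept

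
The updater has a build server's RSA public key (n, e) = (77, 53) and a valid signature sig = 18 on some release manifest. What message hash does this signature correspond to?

2

Squares mod 77: sig^1≡18, sig^2≡16, sig^4≡25, sig^8≡9, sig^16≡4, sig^32≡16
53 = 32 + 16 + 4 + 1, so sig^53 ≡ 16·4·25·18 ≡ 2 (mod 77)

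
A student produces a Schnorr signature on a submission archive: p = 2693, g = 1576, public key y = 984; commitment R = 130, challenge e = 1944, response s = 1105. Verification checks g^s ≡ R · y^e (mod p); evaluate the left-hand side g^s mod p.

363

1576^2 = 2483776 ≡ 830
1576^4 ≡ 830^2 = 688900 ≡ 2185
1576^8 ≡ 2185^2 = 4774225 ≡ 2229
1576^16 ≡ 2229^2 = 4968441 ≡ 2549
1576^32 ≡ 2549^2 = 6497401 ≡ 1885
1576^64 ≡ 1885^2 = 3553225 ≡ 1158
1576^128 ≡ 1158^2 = 1340964 ≡ 2543
1576^256 ≡ 2543^2 = 6466849 ≡ 956
1576^512 ≡ 956^2 = 913936 ≡ 1009
1576^1024 ≡ 1009^2 = 1018081 ≡ 127
1105 = 1024 + 64 + 16 + 1, so 1576^1105 ≡ 127·1158·2549·1576 ≡ 363 (mod 2693)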